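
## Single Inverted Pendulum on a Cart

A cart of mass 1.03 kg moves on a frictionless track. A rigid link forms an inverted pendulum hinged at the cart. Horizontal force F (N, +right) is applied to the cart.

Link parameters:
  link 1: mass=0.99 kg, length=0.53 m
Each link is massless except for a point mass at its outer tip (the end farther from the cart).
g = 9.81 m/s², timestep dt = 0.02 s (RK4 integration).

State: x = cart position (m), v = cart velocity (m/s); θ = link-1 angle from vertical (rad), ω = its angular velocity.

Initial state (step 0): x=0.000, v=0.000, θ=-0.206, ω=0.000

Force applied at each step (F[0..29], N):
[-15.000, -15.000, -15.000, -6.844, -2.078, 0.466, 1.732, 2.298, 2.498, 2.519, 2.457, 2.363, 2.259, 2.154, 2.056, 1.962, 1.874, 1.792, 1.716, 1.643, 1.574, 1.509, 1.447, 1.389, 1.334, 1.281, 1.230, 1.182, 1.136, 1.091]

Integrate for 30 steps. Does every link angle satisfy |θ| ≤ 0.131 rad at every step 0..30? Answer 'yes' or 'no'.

apply F[0]=-15.000 → step 1: x=-0.002, v=-0.244, θ=-0.202, ω=0.376
apply F[1]=-15.000 → step 2: x=-0.010, v=-0.491, θ=-0.191, ω=0.759
apply F[2]=-15.000 → step 3: x=-0.022, v=-0.742, θ=-0.172, ω=1.159
apply F[3]=-6.844 → step 4: x=-0.038, v=-0.845, θ=-0.147, ω=1.292
apply F[4]=-2.078 → step 5: x=-0.055, v=-0.863, θ=-0.122, ω=1.275
apply F[5]=+0.466 → step 6: x=-0.072, v=-0.835, θ=-0.097, ω=1.183
apply F[6]=+1.732 → step 7: x=-0.088, v=-0.787, θ=-0.075, ω=1.061
apply F[7]=+2.298 → step 8: x=-0.103, v=-0.731, θ=-0.055, ω=0.932
apply F[8]=+2.498 → step 9: x=-0.117, v=-0.674, θ=-0.037, ω=0.808
apply F[9]=+2.519 → step 10: x=-0.130, v=-0.620, θ=-0.022, ω=0.695
apply F[10]=+2.457 → step 11: x=-0.142, v=-0.569, θ=-0.010, ω=0.593
apply F[11]=+2.363 → step 12: x=-0.153, v=-0.523, θ=0.001, ω=0.504
apply F[12]=+2.259 → step 13: x=-0.163, v=-0.480, θ=0.011, ω=0.426
apply F[13]=+2.154 → step 14: x=-0.172, v=-0.441, θ=0.019, ω=0.357
apply F[14]=+2.056 → step 15: x=-0.181, v=-0.405, θ=0.025, ω=0.298
apply F[15]=+1.962 → step 16: x=-0.189, v=-0.372, θ=0.031, ω=0.246
apply F[16]=+1.874 → step 17: x=-0.196, v=-0.342, θ=0.035, ω=0.202
apply F[17]=+1.792 → step 18: x=-0.202, v=-0.314, θ=0.039, ω=0.163
apply F[18]=+1.716 → step 19: x=-0.208, v=-0.289, θ=0.042, ω=0.129
apply F[19]=+1.643 → step 20: x=-0.214, v=-0.265, θ=0.044, ω=0.100
apply F[20]=+1.574 → step 21: x=-0.219, v=-0.243, θ=0.046, ω=0.075
apply F[21]=+1.509 → step 22: x=-0.224, v=-0.222, θ=0.047, ω=0.053
apply F[22]=+1.447 → step 23: x=-0.228, v=-0.203, θ=0.048, ω=0.035
apply F[23]=+1.389 → step 24: x=-0.232, v=-0.185, θ=0.048, ω=0.019
apply F[24]=+1.334 → step 25: x=-0.235, v=-0.168, θ=0.049, ω=0.005
apply F[25]=+1.281 → step 26: x=-0.239, v=-0.153, θ=0.048, ω=-0.007
apply F[26]=+1.230 → step 27: x=-0.241, v=-0.138, θ=0.048, ω=-0.016
apply F[27]=+1.182 → step 28: x=-0.244, v=-0.124, θ=0.048, ω=-0.025
apply F[28]=+1.136 → step 29: x=-0.246, v=-0.111, θ=0.047, ω=-0.032
apply F[29]=+1.091 → step 30: x=-0.249, v=-0.099, θ=0.047, ω=-0.038
Max |angle| over trajectory = 0.206 rad; bound = 0.131 → exceeded.

Answer: no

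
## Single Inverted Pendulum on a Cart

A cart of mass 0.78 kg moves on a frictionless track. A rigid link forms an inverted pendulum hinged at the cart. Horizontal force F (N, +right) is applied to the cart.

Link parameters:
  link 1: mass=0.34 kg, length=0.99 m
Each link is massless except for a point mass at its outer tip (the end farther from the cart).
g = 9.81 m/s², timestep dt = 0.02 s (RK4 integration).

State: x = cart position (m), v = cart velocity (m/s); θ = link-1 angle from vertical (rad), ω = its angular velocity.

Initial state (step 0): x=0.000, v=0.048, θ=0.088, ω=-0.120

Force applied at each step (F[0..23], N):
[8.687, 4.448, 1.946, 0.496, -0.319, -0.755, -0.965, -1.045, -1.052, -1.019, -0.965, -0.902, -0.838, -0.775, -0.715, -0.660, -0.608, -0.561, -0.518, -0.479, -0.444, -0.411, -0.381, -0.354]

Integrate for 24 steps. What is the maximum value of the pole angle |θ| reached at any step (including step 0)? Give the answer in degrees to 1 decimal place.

Answer: 5.0°

Derivation:
apply F[0]=+8.687 → step 1: x=0.003, v=0.263, θ=0.084, ω=-0.319
apply F[1]=+4.448 → step 2: x=0.009, v=0.370, θ=0.076, ω=-0.411
apply F[2]=+1.946 → step 3: x=0.017, v=0.414, θ=0.068, ω=-0.441
apply F[3]=+0.496 → step 4: x=0.026, v=0.421, θ=0.059, ω=-0.436
apply F[4]=-0.319 → step 5: x=0.034, v=0.408, θ=0.051, ω=-0.412
apply F[5]=-0.755 → step 6: x=0.042, v=0.385, θ=0.043, ω=-0.379
apply F[6]=-0.965 → step 7: x=0.049, v=0.357, θ=0.035, ω=-0.343
apply F[7]=-1.045 → step 8: x=0.056, v=0.327, θ=0.029, ω=-0.307
apply F[8]=-1.052 → step 9: x=0.062, v=0.298, θ=0.023, ω=-0.273
apply F[9]=-1.019 → step 10: x=0.068, v=0.270, θ=0.018, ω=-0.240
apply F[10]=-0.965 → step 11: x=0.073, v=0.244, θ=0.014, ω=-0.211
apply F[11]=-0.902 → step 12: x=0.078, v=0.220, θ=0.010, ω=-0.184
apply F[12]=-0.838 → step 13: x=0.082, v=0.198, θ=0.006, ω=-0.160
apply F[13]=-0.775 → step 14: x=0.086, v=0.178, θ=0.003, ω=-0.139
apply F[14]=-0.715 → step 15: x=0.089, v=0.159, θ=0.001, ω=-0.120
apply F[15]=-0.660 → step 16: x=0.092, v=0.142, θ=-0.002, ω=-0.103
apply F[16]=-0.608 → step 17: x=0.095, v=0.127, θ=-0.004, ω=-0.088
apply F[17]=-0.561 → step 18: x=0.097, v=0.113, θ=-0.005, ω=-0.075
apply F[18]=-0.518 → step 19: x=0.099, v=0.100, θ=-0.007, ω=-0.063
apply F[19]=-0.479 → step 20: x=0.101, v=0.089, θ=-0.008, ω=-0.053
apply F[20]=-0.444 → step 21: x=0.103, v=0.078, θ=-0.009, ω=-0.044
apply F[21]=-0.411 → step 22: x=0.104, v=0.068, θ=-0.010, ω=-0.036
apply F[22]=-0.381 → step 23: x=0.106, v=0.059, θ=-0.010, ω=-0.028
apply F[23]=-0.354 → step 24: x=0.107, v=0.051, θ=-0.011, ω=-0.022
Max |angle| over trajectory = 0.088 rad = 5.0°.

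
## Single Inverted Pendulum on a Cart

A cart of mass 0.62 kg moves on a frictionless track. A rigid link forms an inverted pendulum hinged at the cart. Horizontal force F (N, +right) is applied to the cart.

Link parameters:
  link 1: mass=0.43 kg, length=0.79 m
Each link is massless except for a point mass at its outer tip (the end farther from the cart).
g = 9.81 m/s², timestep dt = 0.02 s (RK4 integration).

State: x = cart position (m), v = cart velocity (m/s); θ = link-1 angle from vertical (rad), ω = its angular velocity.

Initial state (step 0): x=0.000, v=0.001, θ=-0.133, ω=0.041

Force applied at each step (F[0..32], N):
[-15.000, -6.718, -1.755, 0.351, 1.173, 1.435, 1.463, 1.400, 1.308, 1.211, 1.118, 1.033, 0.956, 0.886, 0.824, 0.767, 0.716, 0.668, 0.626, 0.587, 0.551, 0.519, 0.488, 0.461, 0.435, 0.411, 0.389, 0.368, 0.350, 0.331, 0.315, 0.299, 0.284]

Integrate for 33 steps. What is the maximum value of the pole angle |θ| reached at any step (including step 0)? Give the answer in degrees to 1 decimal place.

Answer: 7.6°

Derivation:
apply F[0]=-15.000 → step 1: x=-0.005, v=-0.460, θ=-0.127, ω=0.587
apply F[1]=-6.718 → step 2: x=-0.016, v=-0.659, θ=-0.113, ω=0.808
apply F[2]=-1.755 → step 3: x=-0.029, v=-0.702, θ=-0.096, ω=0.836
apply F[3]=+0.351 → step 4: x=-0.043, v=-0.680, θ=-0.080, ω=0.786
apply F[4]=+1.173 → step 5: x=-0.056, v=-0.633, θ=-0.065, ω=0.708
apply F[5]=+1.435 → step 6: x=-0.068, v=-0.579, θ=-0.052, ω=0.626
apply F[6]=+1.463 → step 7: x=-0.079, v=-0.526, θ=-0.040, ω=0.547
apply F[7]=+1.400 → step 8: x=-0.089, v=-0.476, θ=-0.030, ω=0.475
apply F[8]=+1.308 → step 9: x=-0.099, v=-0.430, θ=-0.021, ω=0.411
apply F[9]=+1.211 → step 10: x=-0.107, v=-0.389, θ=-0.013, ω=0.355
apply F[10]=+1.118 → step 11: x=-0.114, v=-0.351, θ=-0.007, ω=0.305
apply F[11]=+1.033 → step 12: x=-0.121, v=-0.318, θ=-0.001, ω=0.261
apply F[12]=+0.956 → step 13: x=-0.127, v=-0.287, θ=0.004, ω=0.223
apply F[13]=+0.886 → step 14: x=-0.132, v=-0.259, θ=0.008, ω=0.189
apply F[14]=+0.824 → step 15: x=-0.137, v=-0.234, θ=0.011, ω=0.159
apply F[15]=+0.767 → step 16: x=-0.142, v=-0.211, θ=0.014, ω=0.133
apply F[16]=+0.716 → step 17: x=-0.146, v=-0.190, θ=0.017, ω=0.110
apply F[17]=+0.668 → step 18: x=-0.149, v=-0.171, θ=0.019, ω=0.091
apply F[18]=+0.626 → step 19: x=-0.153, v=-0.153, θ=0.020, ω=0.073
apply F[19]=+0.587 → step 20: x=-0.155, v=-0.137, θ=0.022, ω=0.058
apply F[20]=+0.551 → step 21: x=-0.158, v=-0.122, θ=0.023, ω=0.045
apply F[21]=+0.519 → step 22: x=-0.160, v=-0.109, θ=0.023, ω=0.033
apply F[22]=+0.488 → step 23: x=-0.162, v=-0.096, θ=0.024, ω=0.023
apply F[23]=+0.461 → step 24: x=-0.164, v=-0.085, θ=0.024, ω=0.015
apply F[24]=+0.435 → step 25: x=-0.166, v=-0.074, θ=0.025, ω=0.007
apply F[25]=+0.411 → step 26: x=-0.167, v=-0.064, θ=0.025, ω=0.001
apply F[26]=+0.389 → step 27: x=-0.168, v=-0.055, θ=0.025, ω=-0.005
apply F[27]=+0.368 → step 28: x=-0.169, v=-0.046, θ=0.024, ω=-0.010
apply F[28]=+0.350 → step 29: x=-0.170, v=-0.038, θ=0.024, ω=-0.014
apply F[29]=+0.331 → step 30: x=-0.171, v=-0.031, θ=0.024, ω=-0.017
apply F[30]=+0.315 → step 31: x=-0.171, v=-0.024, θ=0.024, ω=-0.020
apply F[31]=+0.299 → step 32: x=-0.172, v=-0.017, θ=0.023, ω=-0.022
apply F[32]=+0.284 → step 33: x=-0.172, v=-0.011, θ=0.023, ω=-0.024
Max |angle| over trajectory = 0.133 rad = 7.6°.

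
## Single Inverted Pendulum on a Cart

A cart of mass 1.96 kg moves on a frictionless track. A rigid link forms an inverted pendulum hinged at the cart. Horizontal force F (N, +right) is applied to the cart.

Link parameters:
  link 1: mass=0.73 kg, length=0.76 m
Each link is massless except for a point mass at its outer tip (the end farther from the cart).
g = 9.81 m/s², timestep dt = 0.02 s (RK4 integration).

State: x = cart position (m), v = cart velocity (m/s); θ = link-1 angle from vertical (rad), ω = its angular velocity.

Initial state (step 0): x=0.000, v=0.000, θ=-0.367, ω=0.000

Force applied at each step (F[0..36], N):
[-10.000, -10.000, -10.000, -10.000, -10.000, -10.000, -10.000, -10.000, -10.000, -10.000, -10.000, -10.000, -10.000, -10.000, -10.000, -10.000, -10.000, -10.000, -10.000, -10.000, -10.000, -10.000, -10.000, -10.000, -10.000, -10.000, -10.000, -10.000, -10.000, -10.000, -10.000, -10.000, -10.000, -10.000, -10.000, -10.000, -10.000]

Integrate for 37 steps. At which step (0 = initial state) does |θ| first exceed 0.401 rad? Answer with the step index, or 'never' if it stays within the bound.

Answer: 33

Derivation:
apply F[0]=-10.000 → step 1: x=-0.001, v=-0.074, θ=-0.367, ω=-0.002
apply F[1]=-10.000 → step 2: x=-0.003, v=-0.148, θ=-0.367, ω=-0.003
apply F[2]=-10.000 → step 3: x=-0.007, v=-0.222, θ=-0.367, ω=-0.005
apply F[3]=-10.000 → step 4: x=-0.012, v=-0.296, θ=-0.367, ω=-0.007
apply F[4]=-10.000 → step 5: x=-0.019, v=-0.370, θ=-0.367, ω=-0.009
apply F[5]=-10.000 → step 6: x=-0.027, v=-0.444, θ=-0.368, ω=-0.011
apply F[6]=-10.000 → step 7: x=-0.036, v=-0.518, θ=-0.368, ω=-0.013
apply F[7]=-10.000 → step 8: x=-0.047, v=-0.592, θ=-0.368, ω=-0.015
apply F[8]=-10.000 → step 9: x=-0.060, v=-0.666, θ=-0.368, ω=-0.017
apply F[9]=-10.000 → step 10: x=-0.074, v=-0.740, θ=-0.369, ω=-0.019
apply F[10]=-10.000 → step 11: x=-0.090, v=-0.814, θ=-0.369, ω=-0.022
apply F[11]=-10.000 → step 12: x=-0.107, v=-0.887, θ=-0.370, ω=-0.024
apply F[12]=-10.000 → step 13: x=-0.125, v=-0.961, θ=-0.370, ω=-0.027
apply F[13]=-10.000 → step 14: x=-0.145, v=-1.035, θ=-0.371, ω=-0.030
apply F[14]=-10.000 → step 15: x=-0.166, v=-1.109, θ=-0.371, ω=-0.033
apply F[15]=-10.000 → step 16: x=-0.189, v=-1.182, θ=-0.372, ω=-0.037
apply F[16]=-10.000 → step 17: x=-0.214, v=-1.256, θ=-0.373, ω=-0.041
apply F[17]=-10.000 → step 18: x=-0.240, v=-1.330, θ=-0.374, ω=-0.045
apply F[18]=-10.000 → step 19: x=-0.267, v=-1.403, θ=-0.375, ω=-0.049
apply F[19]=-10.000 → step 20: x=-0.296, v=-1.477, θ=-0.376, ω=-0.054
apply F[20]=-10.000 → step 21: x=-0.326, v=-1.550, θ=-0.377, ω=-0.059
apply F[21]=-10.000 → step 22: x=-0.358, v=-1.623, θ=-0.378, ω=-0.064
apply F[22]=-10.000 → step 23: x=-0.391, v=-1.697, θ=-0.379, ω=-0.070
apply F[23]=-10.000 → step 24: x=-0.426, v=-1.770, θ=-0.381, ω=-0.077
apply F[24]=-10.000 → step 25: x=-0.462, v=-1.843, θ=-0.382, ω=-0.084
apply F[25]=-10.000 → step 26: x=-0.499, v=-1.916, θ=-0.384, ω=-0.091
apply F[26]=-10.000 → step 27: x=-0.538, v=-1.988, θ=-0.386, ω=-0.099
apply F[27]=-10.000 → step 28: x=-0.579, v=-2.061, θ=-0.388, ω=-0.108
apply F[28]=-10.000 → step 29: x=-0.621, v=-2.134, θ=-0.390, ω=-0.118
apply F[29]=-10.000 → step 30: x=-0.664, v=-2.206, θ=-0.393, ω=-0.129
apply F[30]=-10.000 → step 31: x=-0.709, v=-2.278, θ=-0.396, ω=-0.140
apply F[31]=-10.000 → step 32: x=-0.755, v=-2.350, θ=-0.399, ω=-0.153
apply F[32]=-10.000 → step 33: x=-0.803, v=-2.422, θ=-0.402, ω=-0.166
apply F[33]=-10.000 → step 34: x=-0.852, v=-2.494, θ=-0.405, ω=-0.181
apply F[34]=-10.000 → step 35: x=-0.903, v=-2.565, θ=-0.409, ω=-0.197
apply F[35]=-10.000 → step 36: x=-0.955, v=-2.636, θ=-0.413, ω=-0.214
apply F[36]=-10.000 → step 37: x=-1.008, v=-2.707, θ=-0.418, ω=-0.233
|θ| = 0.402 > 0.401 first at step 33.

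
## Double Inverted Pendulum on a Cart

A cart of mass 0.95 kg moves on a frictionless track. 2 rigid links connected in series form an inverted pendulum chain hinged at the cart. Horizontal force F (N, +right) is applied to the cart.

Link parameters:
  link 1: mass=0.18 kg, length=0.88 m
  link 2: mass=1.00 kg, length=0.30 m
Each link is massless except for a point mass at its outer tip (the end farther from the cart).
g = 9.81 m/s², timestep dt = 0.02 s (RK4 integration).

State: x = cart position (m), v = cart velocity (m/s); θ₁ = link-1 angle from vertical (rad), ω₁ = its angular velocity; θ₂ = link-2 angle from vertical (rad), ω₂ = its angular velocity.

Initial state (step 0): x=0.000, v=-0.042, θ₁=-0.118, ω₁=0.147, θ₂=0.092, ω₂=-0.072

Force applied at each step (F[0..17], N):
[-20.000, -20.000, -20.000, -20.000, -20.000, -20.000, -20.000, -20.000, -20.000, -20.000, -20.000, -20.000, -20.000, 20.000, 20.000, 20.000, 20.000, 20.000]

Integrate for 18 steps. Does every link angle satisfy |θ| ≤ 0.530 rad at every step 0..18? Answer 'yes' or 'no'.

apply F[0]=-20.000 → step 1: x=-0.005, v=-0.435, θ₁=-0.113, ω₁=0.318, θ₂=0.099, ω₂=0.803
apply F[1]=-20.000 → step 2: x=-0.017, v=-0.832, θ₁=-0.105, ω₁=0.502, θ₂=0.124, ω₂=1.661
apply F[2]=-20.000 → step 3: x=-0.038, v=-1.234, θ₁=-0.093, ω₁=0.710, θ₂=0.166, ω₂=2.483
apply F[3]=-20.000 → step 4: x=-0.067, v=-1.641, θ₁=-0.077, ω₁=0.957, θ₂=0.223, ω₂=3.233
apply F[4]=-20.000 → step 5: x=-0.104, v=-2.055, θ₁=-0.054, ω₁=1.264, θ₂=0.294, ω₂=3.856
apply F[5]=-20.000 → step 6: x=-0.149, v=-2.473, θ₁=-0.025, ω₁=1.647, θ₂=0.376, ω₂=4.298
apply F[6]=-20.000 → step 7: x=-0.203, v=-2.894, θ₁=0.012, ω₁=2.113, θ₂=0.464, ω₂=4.514
apply F[7]=-20.000 → step 8: x=-0.265, v=-3.315, θ₁=0.060, ω₁=2.665, θ₂=0.555, ω₂=4.463
apply F[8]=-20.000 → step 9: x=-0.335, v=-3.732, θ₁=0.119, ω₁=3.302, θ₂=0.641, ω₂=4.095
apply F[9]=-20.000 → step 10: x=-0.414, v=-4.139, θ₁=0.192, ω₁=4.025, θ₂=0.716, ω₂=3.332
apply F[10]=-20.000 → step 11: x=-0.501, v=-4.525, θ₁=0.281, ω₁=4.848, θ₂=0.771, ω₂=2.052
apply F[11]=-20.000 → step 12: x=-0.595, v=-4.860, θ₁=0.387, ω₁=5.800, θ₂=0.793, ω₂=0.069
apply F[12]=-20.000 → step 13: x=-0.694, v=-5.064, θ₁=0.514, ω₁=6.871, θ₂=0.768, ω₂=-2.717
apply F[13]=+20.000 → step 14: x=-0.789, v=-4.428, θ₁=0.650, ω₁=6.698, θ₂=0.701, ω₂=-3.764
apply F[14]=+20.000 → step 15: x=-0.871, v=-3.807, θ₁=0.780, ω₁=6.239, θ₂=0.626, ω₂=-3.528
apply F[15]=+20.000 → step 16: x=-0.942, v=-3.274, θ₁=0.900, ω₁=5.812, θ₂=0.562, ω₂=-2.909
apply F[16]=+20.000 → step 17: x=-1.003, v=-2.800, θ₁=1.013, ω₁=5.548, θ₂=0.509, ω₂=-2.455
apply F[17]=+20.000 → step 18: x=-1.054, v=-2.353, θ₁=1.123, ω₁=5.413, θ₂=0.463, ω₂=-2.170
Max |angle| over trajectory = 1.123 rad; bound = 0.530 → exceeded.

Answer: no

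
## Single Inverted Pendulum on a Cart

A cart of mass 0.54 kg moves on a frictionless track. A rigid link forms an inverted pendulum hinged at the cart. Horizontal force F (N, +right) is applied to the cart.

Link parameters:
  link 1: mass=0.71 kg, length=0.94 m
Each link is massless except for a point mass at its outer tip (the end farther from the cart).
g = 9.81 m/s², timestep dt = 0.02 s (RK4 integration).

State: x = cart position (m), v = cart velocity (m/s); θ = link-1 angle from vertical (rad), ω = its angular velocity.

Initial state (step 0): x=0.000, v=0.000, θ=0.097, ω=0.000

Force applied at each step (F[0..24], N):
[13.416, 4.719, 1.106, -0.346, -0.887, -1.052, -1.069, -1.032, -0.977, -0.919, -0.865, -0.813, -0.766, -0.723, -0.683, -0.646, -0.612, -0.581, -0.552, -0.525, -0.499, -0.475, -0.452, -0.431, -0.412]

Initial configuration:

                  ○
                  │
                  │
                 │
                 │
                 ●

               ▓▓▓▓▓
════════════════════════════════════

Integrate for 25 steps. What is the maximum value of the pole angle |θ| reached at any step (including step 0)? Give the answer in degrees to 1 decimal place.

Answer: 5.6°

Derivation:
apply F[0]=+13.416 → step 1: x=0.005, v=0.467, θ=0.092, ω=-0.475
apply F[1]=+4.719 → step 2: x=0.016, v=0.619, θ=0.081, ω=-0.617
apply F[2]=+1.106 → step 3: x=0.028, v=0.641, θ=0.069, ω=-0.625
apply F[3]=-0.346 → step 4: x=0.041, v=0.613, θ=0.057, ω=-0.582
apply F[4]=-0.887 → step 5: x=0.052, v=0.567, θ=0.046, ω=-0.523
apply F[5]=-1.052 → step 6: x=0.063, v=0.518, θ=0.036, ω=-0.462
apply F[6]=-1.069 → step 7: x=0.073, v=0.470, θ=0.027, ω=-0.405
apply F[7]=-1.032 → step 8: x=0.082, v=0.426, θ=0.020, ω=-0.353
apply F[8]=-0.977 → step 9: x=0.090, v=0.386, θ=0.013, ω=-0.307
apply F[9]=-0.919 → step 10: x=0.098, v=0.349, θ=0.007, ω=-0.266
apply F[10]=-0.865 → step 11: x=0.104, v=0.316, θ=0.002, ω=-0.229
apply F[11]=-0.813 → step 12: x=0.110, v=0.286, θ=-0.002, ω=-0.197
apply F[12]=-0.766 → step 13: x=0.116, v=0.258, θ=-0.005, ω=-0.169
apply F[13]=-0.723 → step 14: x=0.121, v=0.233, θ=-0.009, ω=-0.144
apply F[14]=-0.683 → step 15: x=0.125, v=0.211, θ=-0.011, ω=-0.121
apply F[15]=-0.646 → step 16: x=0.129, v=0.190, θ=-0.013, ω=-0.102
apply F[16]=-0.612 → step 17: x=0.133, v=0.171, θ=-0.015, ω=-0.085
apply F[17]=-0.581 → step 18: x=0.136, v=0.154, θ=-0.017, ω=-0.070
apply F[18]=-0.552 → step 19: x=0.139, v=0.138, θ=-0.018, ω=-0.056
apply F[19]=-0.525 → step 20: x=0.141, v=0.123, θ=-0.019, ω=-0.045
apply F[20]=-0.499 → step 21: x=0.144, v=0.110, θ=-0.020, ω=-0.034
apply F[21]=-0.475 → step 22: x=0.146, v=0.097, θ=-0.020, ω=-0.026
apply F[22]=-0.452 → step 23: x=0.148, v=0.086, θ=-0.021, ω=-0.018
apply F[23]=-0.431 → step 24: x=0.149, v=0.075, θ=-0.021, ω=-0.011
apply F[24]=-0.412 → step 25: x=0.151, v=0.065, θ=-0.021, ω=-0.005
Max |angle| over trajectory = 0.097 rad = 5.6°.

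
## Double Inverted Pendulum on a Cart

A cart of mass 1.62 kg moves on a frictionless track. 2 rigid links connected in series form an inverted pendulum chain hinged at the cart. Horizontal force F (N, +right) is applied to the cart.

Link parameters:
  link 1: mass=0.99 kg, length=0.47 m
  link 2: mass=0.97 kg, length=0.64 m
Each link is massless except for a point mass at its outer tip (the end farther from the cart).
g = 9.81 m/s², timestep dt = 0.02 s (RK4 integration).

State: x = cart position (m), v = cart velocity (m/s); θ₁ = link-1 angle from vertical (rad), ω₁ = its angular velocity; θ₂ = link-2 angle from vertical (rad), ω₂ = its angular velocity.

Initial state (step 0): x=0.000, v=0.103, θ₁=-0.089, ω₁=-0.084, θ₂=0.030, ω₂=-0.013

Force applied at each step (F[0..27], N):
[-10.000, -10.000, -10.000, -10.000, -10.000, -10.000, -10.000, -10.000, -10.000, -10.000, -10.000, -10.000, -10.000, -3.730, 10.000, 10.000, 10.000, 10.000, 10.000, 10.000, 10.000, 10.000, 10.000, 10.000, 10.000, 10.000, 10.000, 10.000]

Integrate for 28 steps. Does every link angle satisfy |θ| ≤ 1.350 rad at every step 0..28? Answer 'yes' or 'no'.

Answer: yes

Derivation:
apply F[0]=-10.000 → step 1: x=0.001, v=0.001, θ₁=-0.089, ω₁=0.044, θ₂=0.030, ω₂=0.061
apply F[1]=-10.000 → step 2: x=0.000, v=-0.101, θ₁=-0.087, ω₁=0.174, θ₂=0.032, ω₂=0.136
apply F[2]=-10.000 → step 3: x=-0.003, v=-0.203, θ₁=-0.082, ω₁=0.307, θ₂=0.036, ω₂=0.210
apply F[3]=-10.000 → step 4: x=-0.008, v=-0.308, θ₁=-0.075, ω₁=0.447, θ₂=0.041, ω₂=0.282
apply F[4]=-10.000 → step 5: x=-0.015, v=-0.415, θ₁=-0.064, ω₁=0.598, θ₂=0.047, ω₂=0.351
apply F[5]=-10.000 → step 6: x=-0.025, v=-0.524, θ₁=-0.051, ω₁=0.764, θ₂=0.055, ω₂=0.417
apply F[6]=-10.000 → step 7: x=-0.036, v=-0.638, θ₁=-0.034, ω₁=0.948, θ₂=0.064, ω₂=0.477
apply F[7]=-10.000 → step 8: x=-0.050, v=-0.756, θ₁=-0.013, ω₁=1.154, θ₂=0.074, ω₂=0.530
apply F[8]=-10.000 → step 9: x=-0.067, v=-0.880, θ₁=0.013, ω₁=1.387, θ₂=0.085, ω₂=0.573
apply F[9]=-10.000 → step 10: x=-0.085, v=-1.008, θ₁=0.043, ω₁=1.651, θ₂=0.097, ω₂=0.606
apply F[10]=-10.000 → step 11: x=-0.107, v=-1.143, θ₁=0.079, ω₁=1.948, θ₂=0.109, ω₂=0.627
apply F[11]=-10.000 → step 12: x=-0.131, v=-1.283, θ₁=0.121, ω₁=2.281, θ₂=0.122, ω₂=0.634
apply F[12]=-10.000 → step 13: x=-0.158, v=-1.426, θ₁=0.170, ω₁=2.647, θ₂=0.134, ω₂=0.628
apply F[13]=-3.730 → step 14: x=-0.188, v=-1.497, θ₁=0.226, ω₁=2.888, θ₂=0.147, ω₂=0.610
apply F[14]=+10.000 → step 15: x=-0.217, v=-1.413, θ₁=0.283, ω₁=2.847, θ₂=0.159, ω₂=0.569
apply F[15]=+10.000 → step 16: x=-0.244, v=-1.337, θ₁=0.340, ω₁=2.860, θ₂=0.169, ω₂=0.511
apply F[16]=+10.000 → step 17: x=-0.270, v=-1.268, θ₁=0.398, ω₁=2.921, θ₂=0.179, ω₂=0.437
apply F[17]=+10.000 → step 18: x=-0.295, v=-1.202, θ₁=0.457, ω₁=3.022, θ₂=0.187, ω₂=0.351
apply F[18]=+10.000 → step 19: x=-0.318, v=-1.138, θ₁=0.519, ω₁=3.157, θ₂=0.193, ω₂=0.256
apply F[19]=+10.000 → step 20: x=-0.340, v=-1.072, θ₁=0.583, ω₁=3.319, θ₂=0.197, ω₂=0.158
apply F[20]=+10.000 → step 21: x=-0.361, v=-1.003, θ₁=0.652, ω₁=3.501, θ₂=0.199, ω₂=0.060
apply F[21]=+10.000 → step 22: x=-0.380, v=-0.929, θ₁=0.724, ω₁=3.698, θ₂=0.199, ω₂=-0.032
apply F[22]=+10.000 → step 23: x=-0.398, v=-0.846, θ₁=0.800, ω₁=3.905, θ₂=0.198, ω₂=-0.113
apply F[23]=+10.000 → step 24: x=-0.414, v=-0.755, θ₁=0.880, ω₁=4.121, θ₂=0.195, ω₂=-0.179
apply F[24]=+10.000 → step 25: x=-0.428, v=-0.652, θ₁=0.964, ω₁=4.344, θ₂=0.191, ω₂=-0.224
apply F[25]=+10.000 → step 26: x=-0.440, v=-0.538, θ₁=1.054, ω₁=4.577, θ₂=0.186, ω₂=-0.244
apply F[26]=+10.000 → step 27: x=-0.450, v=-0.411, θ₁=1.148, ω₁=4.823, θ₂=0.181, ω₂=-0.236
apply F[27]=+10.000 → step 28: x=-0.457, v=-0.270, θ₁=1.247, ω₁=5.086, θ₂=0.177, ω₂=-0.194
Max |angle| over trajectory = 1.247 rad; bound = 1.350 → within bound.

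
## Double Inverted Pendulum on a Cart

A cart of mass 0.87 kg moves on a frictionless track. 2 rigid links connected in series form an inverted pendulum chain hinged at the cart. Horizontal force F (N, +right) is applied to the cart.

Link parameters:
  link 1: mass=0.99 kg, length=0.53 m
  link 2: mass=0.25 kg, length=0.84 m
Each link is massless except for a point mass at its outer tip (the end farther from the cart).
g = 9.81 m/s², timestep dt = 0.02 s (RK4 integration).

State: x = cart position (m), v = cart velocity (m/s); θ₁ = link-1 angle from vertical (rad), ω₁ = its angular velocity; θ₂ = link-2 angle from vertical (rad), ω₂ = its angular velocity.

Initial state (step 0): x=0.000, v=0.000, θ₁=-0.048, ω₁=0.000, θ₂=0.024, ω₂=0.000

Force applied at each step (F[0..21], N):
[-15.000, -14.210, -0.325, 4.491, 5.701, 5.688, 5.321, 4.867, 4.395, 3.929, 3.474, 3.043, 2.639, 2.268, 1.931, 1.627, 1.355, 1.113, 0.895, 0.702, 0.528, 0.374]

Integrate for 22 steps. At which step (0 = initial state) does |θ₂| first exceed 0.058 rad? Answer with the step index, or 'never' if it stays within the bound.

Answer: never

Derivation:
apply F[0]=-15.000 → step 1: x=-0.003, v=-0.331, θ₁=-0.042, ω₁=0.600, θ₂=0.024, ω₂=0.022
apply F[1]=-14.210 → step 2: x=-0.013, v=-0.648, θ₁=-0.024, ω₁=1.180, θ₂=0.025, ω₂=0.039
apply F[2]=-0.325 → step 3: x=-0.026, v=-0.652, θ₁=-0.001, ω₁=1.180, θ₂=0.026, ω₂=0.049
apply F[3]=+4.491 → step 4: x=-0.038, v=-0.552, θ₁=0.021, ω₁=0.993, θ₂=0.027, ω₂=0.054
apply F[4]=+5.701 → step 5: x=-0.048, v=-0.429, θ₁=0.039, ω₁=0.773, θ₂=0.028, ω₂=0.053
apply F[5]=+5.688 → step 6: x=-0.055, v=-0.311, θ₁=0.052, ω₁=0.569, θ₂=0.029, ω₂=0.048
apply F[6]=+5.321 → step 7: x=-0.060, v=-0.205, θ₁=0.062, ω₁=0.393, θ₂=0.030, ω₂=0.040
apply F[7]=+4.867 → step 8: x=-0.064, v=-0.112, θ₁=0.068, ω₁=0.244, θ₂=0.030, ω₂=0.029
apply F[8]=+4.395 → step 9: x=-0.065, v=-0.031, θ₁=0.072, ω₁=0.122, θ₂=0.031, ω₂=0.017
apply F[9]=+3.929 → step 10: x=-0.065, v=0.039, θ₁=0.073, ω₁=0.021, θ₂=0.031, ω₂=0.005
apply F[10]=+3.474 → step 11: x=-0.064, v=0.098, θ₁=0.073, ω₁=-0.059, θ₂=0.031, ω₂=-0.007
apply F[11]=+3.043 → step 12: x=-0.061, v=0.148, θ₁=0.071, ω₁=-0.122, θ₂=0.031, ω₂=-0.020
apply F[12]=+2.639 → step 13: x=-0.058, v=0.189, θ₁=0.068, ω₁=-0.170, θ₂=0.030, ω₂=-0.031
apply F[13]=+2.268 → step 14: x=-0.054, v=0.222, θ₁=0.064, ω₁=-0.205, θ₂=0.030, ω₂=-0.042
apply F[14]=+1.931 → step 15: x=-0.049, v=0.249, θ₁=0.060, ω₁=-0.230, θ₂=0.029, ω₂=-0.051
apply F[15]=+1.627 → step 16: x=-0.044, v=0.270, θ₁=0.055, ω₁=-0.246, θ₂=0.028, ω₂=-0.060
apply F[16]=+1.355 → step 17: x=-0.038, v=0.287, θ₁=0.050, ω₁=-0.255, θ₂=0.026, ω₂=-0.068
apply F[17]=+1.113 → step 18: x=-0.032, v=0.299, θ₁=0.045, ω₁=-0.258, θ₂=0.025, ω₂=-0.074
apply F[18]=+0.895 → step 19: x=-0.026, v=0.308, θ₁=0.040, ω₁=-0.257, θ₂=0.023, ω₂=-0.079
apply F[19]=+0.702 → step 20: x=-0.020, v=0.314, θ₁=0.035, ω₁=-0.253, θ₂=0.022, ω₂=-0.084
apply F[20]=+0.528 → step 21: x=-0.014, v=0.317, θ₁=0.030, ω₁=-0.246, θ₂=0.020, ω₂=-0.087
apply F[21]=+0.374 → step 22: x=-0.007, v=0.318, θ₁=0.025, ω₁=-0.237, θ₂=0.018, ω₂=-0.089
max |θ₂| = 0.031 ≤ 0.058 over all 23 states.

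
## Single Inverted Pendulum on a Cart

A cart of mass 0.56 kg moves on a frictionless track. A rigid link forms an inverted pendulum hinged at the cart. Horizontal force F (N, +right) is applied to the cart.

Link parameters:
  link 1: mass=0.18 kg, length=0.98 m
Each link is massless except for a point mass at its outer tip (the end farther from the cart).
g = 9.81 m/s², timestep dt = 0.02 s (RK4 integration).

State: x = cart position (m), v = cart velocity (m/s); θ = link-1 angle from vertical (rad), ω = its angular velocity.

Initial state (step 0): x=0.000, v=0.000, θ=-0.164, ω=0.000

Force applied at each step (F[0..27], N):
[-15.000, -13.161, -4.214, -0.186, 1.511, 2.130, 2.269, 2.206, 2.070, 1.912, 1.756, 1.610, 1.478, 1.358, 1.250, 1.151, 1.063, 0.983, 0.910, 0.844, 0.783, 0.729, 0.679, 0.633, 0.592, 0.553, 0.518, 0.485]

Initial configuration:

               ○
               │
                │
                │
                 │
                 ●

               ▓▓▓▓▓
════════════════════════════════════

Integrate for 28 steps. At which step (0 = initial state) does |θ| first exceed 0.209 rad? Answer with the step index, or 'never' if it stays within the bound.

apply F[0]=-15.000 → step 1: x=-0.005, v=-0.521, θ=-0.159, ω=0.493
apply F[1]=-13.161 → step 2: x=-0.020, v=-0.979, θ=-0.145, ω=0.924
apply F[2]=-4.214 → step 3: x=-0.041, v=-1.121, θ=-0.125, ω=1.040
apply F[3]=-0.186 → step 4: x=-0.064, v=-1.121, θ=-0.105, ω=1.018
apply F[4]=+1.511 → step 5: x=-0.085, v=-1.062, θ=-0.085, ω=0.939
apply F[5]=+2.130 → step 6: x=-0.106, v=-0.982, θ=-0.067, ω=0.842
apply F[6]=+2.269 → step 7: x=-0.125, v=-0.897, θ=-0.052, ω=0.744
apply F[7]=+2.206 → step 8: x=-0.142, v=-0.816, θ=-0.038, ω=0.652
apply F[8]=+2.070 → step 9: x=-0.157, v=-0.740, θ=-0.025, ω=0.568
apply F[9]=+1.912 → step 10: x=-0.171, v=-0.671, θ=-0.015, ω=0.493
apply F[10]=+1.756 → step 11: x=-0.184, v=-0.607, θ=-0.006, ω=0.427
apply F[11]=+1.610 → step 12: x=-0.196, v=-0.550, θ=0.002, ω=0.368
apply F[12]=+1.478 → step 13: x=-0.206, v=-0.497, θ=0.009, ω=0.315
apply F[13]=+1.358 → step 14: x=-0.216, v=-0.450, θ=0.015, ω=0.269
apply F[14]=+1.250 → step 15: x=-0.224, v=-0.406, θ=0.020, ω=0.228
apply F[15]=+1.151 → step 16: x=-0.232, v=-0.366, θ=0.024, ω=0.192
apply F[16]=+1.063 → step 17: x=-0.239, v=-0.330, θ=0.028, ω=0.160
apply F[17]=+0.983 → step 18: x=-0.245, v=-0.297, θ=0.031, ω=0.132
apply F[18]=+0.910 → step 19: x=-0.251, v=-0.266, θ=0.033, ω=0.108
apply F[19]=+0.844 → step 20: x=-0.256, v=-0.238, θ=0.035, ω=0.086
apply F[20]=+0.783 → step 21: x=-0.260, v=-0.213, θ=0.037, ω=0.067
apply F[21]=+0.729 → step 22: x=-0.264, v=-0.189, θ=0.038, ω=0.050
apply F[22]=+0.679 → step 23: x=-0.268, v=-0.167, θ=0.039, ω=0.035
apply F[23]=+0.633 → step 24: x=-0.271, v=-0.147, θ=0.039, ω=0.023
apply F[24]=+0.592 → step 25: x=-0.274, v=-0.128, θ=0.039, ω=0.011
apply F[25]=+0.553 → step 26: x=-0.276, v=-0.111, θ=0.040, ω=0.002
apply F[26]=+0.518 → step 27: x=-0.278, v=-0.095, θ=0.040, ω=-0.007
apply F[27]=+0.485 → step 28: x=-0.280, v=-0.080, θ=0.039, ω=-0.014
max |θ| = 0.164 ≤ 0.209 over all 29 states.

Answer: never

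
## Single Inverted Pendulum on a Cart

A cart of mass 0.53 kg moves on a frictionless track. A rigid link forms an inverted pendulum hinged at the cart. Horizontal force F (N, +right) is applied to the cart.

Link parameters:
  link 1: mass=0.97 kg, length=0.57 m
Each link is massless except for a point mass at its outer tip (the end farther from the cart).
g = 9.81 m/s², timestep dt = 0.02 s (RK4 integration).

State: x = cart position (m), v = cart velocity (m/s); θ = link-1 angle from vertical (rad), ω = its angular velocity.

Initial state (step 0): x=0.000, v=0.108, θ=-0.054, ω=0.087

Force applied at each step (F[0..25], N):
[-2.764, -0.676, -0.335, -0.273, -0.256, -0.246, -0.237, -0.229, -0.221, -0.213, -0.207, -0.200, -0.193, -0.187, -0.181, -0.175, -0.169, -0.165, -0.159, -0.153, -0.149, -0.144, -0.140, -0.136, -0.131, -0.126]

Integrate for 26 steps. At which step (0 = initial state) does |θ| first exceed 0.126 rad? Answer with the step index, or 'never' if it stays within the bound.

Answer: never

Derivation:
apply F[0]=-2.764 → step 1: x=0.001, v=0.023, θ=-0.051, ω=0.218
apply F[1]=-0.676 → step 2: x=0.002, v=0.015, θ=-0.047, ω=0.215
apply F[2]=-0.335 → step 3: x=0.002, v=0.018, θ=-0.043, ω=0.194
apply F[3]=-0.273 → step 4: x=0.002, v=0.022, θ=-0.039, ω=0.173
apply F[4]=-0.256 → step 5: x=0.003, v=0.026, θ=-0.036, ω=0.153
apply F[5]=-0.246 → step 6: x=0.003, v=0.029, θ=-0.033, ω=0.136
apply F[6]=-0.237 → step 7: x=0.004, v=0.031, θ=-0.030, ω=0.121
apply F[7]=-0.229 → step 8: x=0.005, v=0.033, θ=-0.028, ω=0.108
apply F[8]=-0.221 → step 9: x=0.005, v=0.034, θ=-0.026, ω=0.097
apply F[9]=-0.213 → step 10: x=0.006, v=0.035, θ=-0.024, ω=0.087
apply F[10]=-0.207 → step 11: x=0.007, v=0.036, θ=-0.022, ω=0.078
apply F[11]=-0.200 → step 12: x=0.008, v=0.036, θ=-0.021, ω=0.070
apply F[12]=-0.193 → step 13: x=0.008, v=0.036, θ=-0.020, ω=0.063
apply F[13]=-0.187 → step 14: x=0.009, v=0.036, θ=-0.018, ω=0.057
apply F[14]=-0.181 → step 15: x=0.010, v=0.035, θ=-0.017, ω=0.052
apply F[15]=-0.175 → step 16: x=0.010, v=0.035, θ=-0.016, ω=0.047
apply F[16]=-0.169 → step 17: x=0.011, v=0.034, θ=-0.015, ω=0.043
apply F[17]=-0.165 → step 18: x=0.012, v=0.033, θ=-0.015, ω=0.039
apply F[18]=-0.159 → step 19: x=0.012, v=0.032, θ=-0.014, ω=0.036
apply F[19]=-0.153 → step 20: x=0.013, v=0.031, θ=-0.013, ω=0.033
apply F[20]=-0.149 → step 21: x=0.014, v=0.030, θ=-0.012, ω=0.031
apply F[21]=-0.144 → step 22: x=0.014, v=0.029, θ=-0.012, ω=0.028
apply F[22]=-0.140 → step 23: x=0.015, v=0.028, θ=-0.011, ω=0.026
apply F[23]=-0.136 → step 24: x=0.015, v=0.027, θ=-0.011, ω=0.024
apply F[24]=-0.131 → step 25: x=0.016, v=0.026, θ=-0.010, ω=0.023
apply F[25]=-0.126 → step 26: x=0.016, v=0.025, θ=-0.010, ω=0.021
max |θ| = 0.054 ≤ 0.126 over all 27 states.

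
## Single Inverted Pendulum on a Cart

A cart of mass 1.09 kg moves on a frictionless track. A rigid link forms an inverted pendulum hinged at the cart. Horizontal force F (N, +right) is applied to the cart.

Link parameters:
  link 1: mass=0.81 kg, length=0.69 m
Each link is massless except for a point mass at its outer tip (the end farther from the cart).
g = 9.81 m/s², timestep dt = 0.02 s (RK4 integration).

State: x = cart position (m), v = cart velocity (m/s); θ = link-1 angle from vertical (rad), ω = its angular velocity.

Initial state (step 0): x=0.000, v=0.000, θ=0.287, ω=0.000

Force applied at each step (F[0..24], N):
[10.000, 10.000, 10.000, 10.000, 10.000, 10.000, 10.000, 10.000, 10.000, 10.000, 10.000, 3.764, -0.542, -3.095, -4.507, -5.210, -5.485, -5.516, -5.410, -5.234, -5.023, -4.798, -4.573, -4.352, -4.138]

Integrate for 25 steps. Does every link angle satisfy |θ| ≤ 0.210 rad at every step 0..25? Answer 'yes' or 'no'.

Answer: no

Derivation:
apply F[0]=+10.000 → step 1: x=0.001, v=0.136, θ=0.286, ω=-0.109
apply F[1]=+10.000 → step 2: x=0.005, v=0.272, θ=0.283, ω=-0.218
apply F[2]=+10.000 → step 3: x=0.012, v=0.409, θ=0.277, ω=-0.331
apply F[3]=+10.000 → step 4: x=0.022, v=0.548, θ=0.269, ω=-0.447
apply F[4]=+10.000 → step 5: x=0.034, v=0.688, θ=0.259, ω=-0.569
apply F[5]=+10.000 → step 6: x=0.049, v=0.831, θ=0.247, ω=-0.698
apply F[6]=+10.000 → step 7: x=0.067, v=0.976, θ=0.231, ω=-0.835
apply F[7]=+10.000 → step 8: x=0.088, v=1.125, θ=0.213, ω=-0.982
apply F[8]=+10.000 → step 9: x=0.112, v=1.277, θ=0.192, ω=-1.142
apply F[9]=+10.000 → step 10: x=0.140, v=1.434, θ=0.167, ω=-1.314
apply F[10]=+10.000 → step 11: x=0.170, v=1.596, θ=0.139, ω=-1.502
apply F[11]=+3.764 → step 12: x=0.202, v=1.649, θ=0.109, ω=-1.544
apply F[12]=-0.542 → step 13: x=0.235, v=1.628, θ=0.078, ω=-1.487
apply F[13]=-3.095 → step 14: x=0.267, v=1.563, θ=0.050, ω=-1.376
apply F[14]=-4.507 → step 15: x=0.297, v=1.476, θ=0.024, ω=-1.239
apply F[15]=-5.210 → step 16: x=0.326, v=1.379, θ=0.000, ω=-1.095
apply F[16]=-5.485 → step 17: x=0.352, v=1.280, θ=-0.020, ω=-0.954
apply F[17]=-5.516 → step 18: x=0.377, v=1.183, θ=-0.038, ω=-0.821
apply F[18]=-5.410 → step 19: x=0.400, v=1.090, θ=-0.053, ω=-0.700
apply F[19]=-5.234 → step 20: x=0.421, v=1.002, θ=-0.066, ω=-0.590
apply F[20]=-5.023 → step 21: x=0.440, v=0.921, θ=-0.077, ω=-0.493
apply F[21]=-4.798 → step 22: x=0.458, v=0.845, θ=-0.086, ω=-0.406
apply F[22]=-4.573 → step 23: x=0.474, v=0.774, θ=-0.093, ω=-0.329
apply F[23]=-4.352 → step 24: x=0.489, v=0.708, θ=-0.099, ω=-0.262
apply F[24]=-4.138 → step 25: x=0.502, v=0.648, θ=-0.104, ω=-0.203
Max |angle| over trajectory = 0.287 rad; bound = 0.210 → exceeded.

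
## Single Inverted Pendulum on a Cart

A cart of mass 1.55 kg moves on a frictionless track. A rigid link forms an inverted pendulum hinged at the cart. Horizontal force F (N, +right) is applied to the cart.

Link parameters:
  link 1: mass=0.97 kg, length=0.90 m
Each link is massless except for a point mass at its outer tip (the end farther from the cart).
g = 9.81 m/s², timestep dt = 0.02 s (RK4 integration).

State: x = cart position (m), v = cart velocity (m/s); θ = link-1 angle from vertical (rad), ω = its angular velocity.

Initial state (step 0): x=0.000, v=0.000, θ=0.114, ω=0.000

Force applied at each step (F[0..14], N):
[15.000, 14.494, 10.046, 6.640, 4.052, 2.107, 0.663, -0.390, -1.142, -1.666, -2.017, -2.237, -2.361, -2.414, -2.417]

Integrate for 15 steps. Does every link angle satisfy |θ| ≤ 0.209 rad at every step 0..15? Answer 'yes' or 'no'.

apply F[0]=+15.000 → step 1: x=0.002, v=0.178, θ=0.112, ω=-0.172
apply F[1]=+14.494 → step 2: x=0.007, v=0.351, θ=0.107, ω=-0.339
apply F[2]=+10.046 → step 3: x=0.015, v=0.467, θ=0.099, ω=-0.445
apply F[3]=+6.640 → step 4: x=0.025, v=0.541, θ=0.090, ω=-0.506
apply F[4]=+4.052 → step 5: x=0.037, v=0.583, θ=0.079, ω=-0.534
apply F[5]=+2.107 → step 6: x=0.048, v=0.601, θ=0.069, ω=-0.538
apply F[6]=+0.663 → step 7: x=0.060, v=0.602, θ=0.058, ω=-0.525
apply F[7]=-0.390 → step 8: x=0.072, v=0.591, θ=0.048, ω=-0.501
apply F[8]=-1.142 → step 9: x=0.084, v=0.571, θ=0.038, ω=-0.470
apply F[9]=-1.666 → step 10: x=0.095, v=0.546, θ=0.029, ω=-0.434
apply F[10]=-2.017 → step 11: x=0.106, v=0.517, θ=0.021, ω=-0.397
apply F[11]=-2.237 → step 12: x=0.116, v=0.486, θ=0.013, ω=-0.359
apply F[12]=-2.361 → step 13: x=0.125, v=0.454, θ=0.006, ω=-0.321
apply F[13]=-2.414 → step 14: x=0.134, v=0.423, θ=0.000, ω=-0.286
apply F[14]=-2.417 → step 15: x=0.142, v=0.392, θ=-0.005, ω=-0.252
Max |angle| over trajectory = 0.114 rad; bound = 0.209 → within bound.

Answer: yes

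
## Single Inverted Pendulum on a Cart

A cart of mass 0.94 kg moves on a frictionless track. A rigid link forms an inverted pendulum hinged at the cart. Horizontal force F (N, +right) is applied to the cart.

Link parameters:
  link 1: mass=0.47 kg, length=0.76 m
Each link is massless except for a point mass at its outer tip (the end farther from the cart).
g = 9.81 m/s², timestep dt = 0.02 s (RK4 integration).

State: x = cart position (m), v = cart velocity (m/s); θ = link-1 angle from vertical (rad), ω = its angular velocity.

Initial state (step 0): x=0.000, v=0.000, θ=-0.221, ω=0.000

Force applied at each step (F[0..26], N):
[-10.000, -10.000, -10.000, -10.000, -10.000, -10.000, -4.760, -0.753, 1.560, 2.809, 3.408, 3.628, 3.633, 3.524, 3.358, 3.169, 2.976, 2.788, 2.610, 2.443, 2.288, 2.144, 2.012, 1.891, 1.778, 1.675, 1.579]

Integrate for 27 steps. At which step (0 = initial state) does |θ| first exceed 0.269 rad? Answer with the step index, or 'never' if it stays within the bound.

apply F[0]=-10.000 → step 1: x=-0.002, v=-0.187, θ=-0.219, ω=0.184
apply F[1]=-10.000 → step 2: x=-0.007, v=-0.375, θ=-0.214, ω=0.370
apply F[2]=-10.000 → step 3: x=-0.017, v=-0.564, θ=-0.204, ω=0.560
apply F[3]=-10.000 → step 4: x=-0.030, v=-0.755, θ=-0.191, ω=0.755
apply F[4]=-10.000 → step 5: x=-0.047, v=-0.948, θ=-0.174, ω=0.958
apply F[5]=-10.000 → step 6: x=-0.068, v=-1.144, θ=-0.153, ω=1.170
apply F[6]=-4.760 → step 7: x=-0.092, v=-1.232, θ=-0.129, ω=1.249
apply F[7]=-0.753 → step 8: x=-0.116, v=-1.238, θ=-0.104, ω=1.227
apply F[8]=+1.560 → step 9: x=-0.141, v=-1.197, θ=-0.080, ω=1.149
apply F[9]=+2.809 → step 10: x=-0.164, v=-1.132, θ=-0.058, ω=1.045
apply F[10]=+3.408 → step 11: x=-0.186, v=-1.055, θ=-0.038, ω=0.932
apply F[11]=+3.628 → step 12: x=-0.206, v=-0.975, θ=-0.021, ω=0.819
apply F[12]=+3.633 → step 13: x=-0.225, v=-0.897, θ=-0.006, ω=0.713
apply F[13]=+3.524 → step 14: x=-0.242, v=-0.822, θ=0.008, ω=0.615
apply F[14]=+3.358 → step 15: x=-0.258, v=-0.751, θ=0.019, ω=0.526
apply F[15]=+3.169 → step 16: x=-0.272, v=-0.686, θ=0.029, ω=0.446
apply F[16]=+2.976 → step 17: x=-0.285, v=-0.626, θ=0.037, ω=0.376
apply F[17]=+2.788 → step 18: x=-0.297, v=-0.571, θ=0.044, ω=0.313
apply F[18]=+2.610 → step 19: x=-0.308, v=-0.520, θ=0.050, ω=0.259
apply F[19]=+2.443 → step 20: x=-0.318, v=-0.473, θ=0.054, ω=0.210
apply F[20]=+2.288 → step 21: x=-0.327, v=-0.430, θ=0.058, ω=0.168
apply F[21]=+2.144 → step 22: x=-0.335, v=-0.390, θ=0.061, ω=0.132
apply F[22]=+2.012 → step 23: x=-0.343, v=-0.354, θ=0.063, ω=0.099
apply F[23]=+1.891 → step 24: x=-0.350, v=-0.320, θ=0.065, ω=0.072
apply F[24]=+1.778 → step 25: x=-0.356, v=-0.288, θ=0.066, ω=0.047
apply F[25]=+1.675 → step 26: x=-0.361, v=-0.259, θ=0.067, ω=0.026
apply F[26]=+1.579 → step 27: x=-0.366, v=-0.232, θ=0.067, ω=0.008
max |θ| = 0.221 ≤ 0.269 over all 28 states.

Answer: never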